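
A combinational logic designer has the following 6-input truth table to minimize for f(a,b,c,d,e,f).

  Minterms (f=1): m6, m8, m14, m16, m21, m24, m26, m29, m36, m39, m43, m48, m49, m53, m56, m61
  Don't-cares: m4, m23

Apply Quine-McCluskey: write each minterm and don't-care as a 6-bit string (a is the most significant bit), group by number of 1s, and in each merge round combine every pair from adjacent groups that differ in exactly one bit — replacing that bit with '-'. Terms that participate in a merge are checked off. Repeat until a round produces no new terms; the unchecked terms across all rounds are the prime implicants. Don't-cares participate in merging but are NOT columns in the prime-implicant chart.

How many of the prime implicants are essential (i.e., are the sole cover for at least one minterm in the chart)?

8

Round 0: 000100✓ 000110✓ 001000✓ 001110✓ 010000✓ 010101✓ 010111✓ 011000✓ 011010✓ 011101✓ 100100✓ 100111 101011 110000✓ 110001✓ 110101✓ 111000✓ 111101✓
Round 1: -00100 -10000✓ -10101✓ -11000✓ -11101✓ 0-1000 00-110 0001-0 01-000✓ 01-101✓ 0101-1 0110-0 11-000✓ 11-101✓ 110-01 11000-
Round 2: -1-000 -1-101
PIs = {-00100, -1-000, -1-101, 0-1000, 00-110, 0001-0, 0101-1, 0110-0, 100111, 101011, 110-01, 11000-}
Coverage chart:
  m6: 00-110,0001-0
  m8: 0-1000 ←essential
  m14: 00-110 ←essential
  m16: -1-000 ←essential
  m21: -1-101,0101-1
  m24: -1-000,0-1000,0110-0
  m26: 0110-0 ←essential
  m29: -1-101 ←essential
  m36: -00100 ←essential
  m39: 100111 ←essential
  m43: 101011 ←essential
  m48: -1-000,11000-
  m49: 110-01,11000-
  m53: -1-101,110-01
  m56: -1-000 ←essential
  m61: -1-101 ←essential
Essential: -00100, -1-000, -1-101, 0-1000, 00-110, 0110-0, 100111, 101011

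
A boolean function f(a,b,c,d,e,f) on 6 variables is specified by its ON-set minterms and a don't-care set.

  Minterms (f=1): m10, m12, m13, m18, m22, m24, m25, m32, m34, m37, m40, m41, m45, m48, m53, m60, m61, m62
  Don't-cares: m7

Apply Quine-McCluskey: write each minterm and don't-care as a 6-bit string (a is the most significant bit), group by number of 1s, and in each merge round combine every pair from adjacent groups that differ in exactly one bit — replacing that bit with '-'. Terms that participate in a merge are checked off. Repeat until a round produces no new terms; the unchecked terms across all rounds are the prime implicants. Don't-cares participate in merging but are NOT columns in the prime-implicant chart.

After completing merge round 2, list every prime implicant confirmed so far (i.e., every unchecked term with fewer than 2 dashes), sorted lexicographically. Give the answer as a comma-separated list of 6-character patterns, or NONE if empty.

Round 0: 000111 001010 001100✓ 001101✓ 010010✓ 010110✓ 011000✓ 011001✓ 100000✓ 100010✓ 100101✓ 101000✓ 101001✓ 101101✓ 110000✓ 110101✓ 111100✓ 111101✓ 111110✓
Round 1: -01101 00110- 010-10 01100- 1-0000 1-0101✓ 1-1101✓ 10-000 10-101✓ 1000-0 101-01 10100- 11-101✓ 1111-0 11110-
Round 2: 1--101
PIs = {-01101, 000111, 001010, 00110-, 010-10, 01100-, 1--101, 1-0000, 10-000, 1000-0, 101-01, 10100-, 1111-0, 11110-}

-01101, 000111, 001010, 00110-, 010-10, 01100-, 1-0000, 10-000, 1000-0, 101-01, 10100-, 1111-0, 11110-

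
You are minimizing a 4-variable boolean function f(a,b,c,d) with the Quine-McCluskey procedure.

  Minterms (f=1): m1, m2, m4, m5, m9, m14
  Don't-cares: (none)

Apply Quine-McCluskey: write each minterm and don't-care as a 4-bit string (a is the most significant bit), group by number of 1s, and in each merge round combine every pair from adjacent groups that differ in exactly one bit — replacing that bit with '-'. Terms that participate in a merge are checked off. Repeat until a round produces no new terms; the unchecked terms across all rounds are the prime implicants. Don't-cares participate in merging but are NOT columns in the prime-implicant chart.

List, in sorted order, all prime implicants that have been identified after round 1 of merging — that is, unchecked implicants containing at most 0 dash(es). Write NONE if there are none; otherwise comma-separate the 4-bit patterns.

size-2^0 implicants → 0001(✓)  0010  0100(✓)  0101(✓)  1001(✓)  1110
size-2^1 implicants → -001  0-01  010-
Unchecked terms (primes): -001, 0-01, 0010, 010-, 1110

0010, 1110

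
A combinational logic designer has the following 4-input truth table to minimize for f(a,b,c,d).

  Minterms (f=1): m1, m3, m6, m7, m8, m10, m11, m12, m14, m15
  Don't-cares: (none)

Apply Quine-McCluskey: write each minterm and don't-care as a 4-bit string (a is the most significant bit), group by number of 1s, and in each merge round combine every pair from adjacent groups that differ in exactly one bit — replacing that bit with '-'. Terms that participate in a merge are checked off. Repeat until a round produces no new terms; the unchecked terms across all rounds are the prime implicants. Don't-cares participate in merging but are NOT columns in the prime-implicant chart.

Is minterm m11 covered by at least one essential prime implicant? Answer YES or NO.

NO

Round 0: 0001✓ 0011✓ 0110✓ 0111✓ 1000✓ 1010✓ 1011✓ 1100✓ 1110✓ 1111✓
Round 1: -011✓ -110✓ -111✓ 0-11✓ 00-1 011-✓ 1-00✓ 1-10✓ 1-11✓ 10-0✓ 101-✓ 11-0✓ 111-✓
Round 2: --11 -11- 1--0 1-1-
PIs = {--11, -11-, 00-1, 1--0, 1-1-}
Coverage chart:
  m1: 00-1 ←essential
  m3: --11,00-1
  m6: -11- ←essential
  m7: --11,-11-
  m8: 1--0 ←essential
  m10: 1--0,1-1-
  m11: --11,1-1-
  m12: 1--0 ←essential
  m14: -11-,1--0,1-1-
  m15: --11,-11-,1-1-
Essential: -11-, 00-1, 1--0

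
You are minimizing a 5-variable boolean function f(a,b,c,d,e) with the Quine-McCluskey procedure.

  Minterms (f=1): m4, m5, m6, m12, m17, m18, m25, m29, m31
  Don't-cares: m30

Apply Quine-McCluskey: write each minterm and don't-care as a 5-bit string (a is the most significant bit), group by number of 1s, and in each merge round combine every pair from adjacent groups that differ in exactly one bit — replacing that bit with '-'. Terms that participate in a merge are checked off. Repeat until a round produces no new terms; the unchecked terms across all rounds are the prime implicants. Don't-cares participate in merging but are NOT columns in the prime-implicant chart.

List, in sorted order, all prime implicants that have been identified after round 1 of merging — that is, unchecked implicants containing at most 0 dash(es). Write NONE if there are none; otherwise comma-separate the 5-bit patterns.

10010

Round 0: 00100✓ 00101✓ 00110✓ 01100✓ 10001✓ 10010 11001✓ 11101✓ 11110✓ 11111✓
Round 1: 0-100 001-0 0010- 1-001 11-01 111-1 1111-
PIs = {0-100, 001-0, 0010-, 1-001, 10010, 11-01, 111-1, 1111-}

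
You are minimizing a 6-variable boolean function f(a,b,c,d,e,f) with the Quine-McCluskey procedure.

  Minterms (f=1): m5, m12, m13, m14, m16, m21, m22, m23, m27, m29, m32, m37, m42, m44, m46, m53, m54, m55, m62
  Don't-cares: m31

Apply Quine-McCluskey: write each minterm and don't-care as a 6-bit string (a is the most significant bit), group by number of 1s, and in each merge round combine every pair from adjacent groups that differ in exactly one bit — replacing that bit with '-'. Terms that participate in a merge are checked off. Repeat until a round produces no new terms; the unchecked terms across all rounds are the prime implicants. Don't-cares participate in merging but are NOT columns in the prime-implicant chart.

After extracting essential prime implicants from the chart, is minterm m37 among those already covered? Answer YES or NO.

YES

size-2^0 implicants → 000101(✓)  001100(✓)  001101(✓)  001110(✓)  010000  010101(✓)  010110(✓)  010111(✓)  011011(✓)  011101(✓)  011111(✓)  100000  100101(✓)  101010(✓)  101100(✓)  101110(✓)  110101(✓)  110110(✓)  110111(✓)  111110(✓)
size-2^1 implicants → -00101(✓)  -01100(✓)  -01110(✓)  -10101(✓)  -10110(✓)  -10111(✓)  0-0101(✓)  0-1101(✓)  00-101(✓)  0011-0(✓)  00110-  01-101(✓)  01-111(✓)  0101-1(✓)  01011-(✓)  011-11  0111-1(✓)  1-0101(✓)  1-1110  101-10  1011-0(✓)  11-110  1101-1(✓)  11011-(✓)
size-2^2 implicants → --0101  -011-0  -101-1  -1011-  0--101  01-1-1
Unchecked terms (primes): --0101, -011-0, -101-1, -1011-, 0--101, 00110-, 01-1-1, 010000, 011-11, 1-1110, 100000, 101-10, 11-110
Minterm coverage:
  m5 ⊆ --0101,0--101
  m12 ⊆ -011-0,00110-
  m13 ⊆ 0--101,00110-
  m14 ⊆ -011-0 [E]
  m16 ⊆ 010000 [E]
  m21 ⊆ --0101,-101-1,0--101,01-1-1
  m22 ⊆ -1011- [E]
  m23 ⊆ -101-1,-1011-,01-1-1
  m27 ⊆ 011-11 [E]
  m29 ⊆ 0--101,01-1-1
  m32 ⊆ 100000 [E]
  m37 ⊆ --0101 [E]
  m42 ⊆ 101-10 [E]
  m44 ⊆ -011-0 [E]
  m46 ⊆ -011-0,1-1110,101-10
  m53 ⊆ --0101,-101-1
  m54 ⊆ -1011-,11-110
  m55 ⊆ -101-1,-1011-
  m62 ⊆ 1-1110,11-110
E = {--0101, -011-0, -1011-, 010000, 011-11, 100000, 101-10}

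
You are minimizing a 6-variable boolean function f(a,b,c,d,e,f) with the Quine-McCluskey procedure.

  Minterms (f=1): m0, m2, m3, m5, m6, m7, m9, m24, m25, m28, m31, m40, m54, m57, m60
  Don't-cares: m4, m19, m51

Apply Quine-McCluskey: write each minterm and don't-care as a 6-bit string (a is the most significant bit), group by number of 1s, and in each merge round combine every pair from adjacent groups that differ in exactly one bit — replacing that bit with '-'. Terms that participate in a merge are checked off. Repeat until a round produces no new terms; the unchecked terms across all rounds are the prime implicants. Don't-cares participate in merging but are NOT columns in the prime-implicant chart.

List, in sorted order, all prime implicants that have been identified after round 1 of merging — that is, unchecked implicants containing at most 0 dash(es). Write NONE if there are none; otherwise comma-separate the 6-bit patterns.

size-2^0 implicants → 000000(✓)  000010(✓)  000011(✓)  000100(✓)  000101(✓)  000110(✓)  000111(✓)  001001(✓)  010011(✓)  011000(✓)  011001(✓)  011100(✓)  011111  101000  110011(✓)  110110  111001(✓)  111100(✓)
size-2^1 implicants → -10011  -11001  -11100  0-0011  0-1001  000-00(✓)  000-10(✓)  000-11(✓)  0000-0(✓)  00001-(✓)  0001-0(✓)  0001-1(✓)  00010-(✓)  00011-(✓)  011-00  01100-
size-2^2 implicants → 000--0  000-1-  0001--
Unchecked terms (primes): -10011, -11001, -11100, 0-0011, 0-1001, 000--0, 000-1-, 0001--, 011-00, 01100-, 011111, 101000, 110110

011111, 101000, 110110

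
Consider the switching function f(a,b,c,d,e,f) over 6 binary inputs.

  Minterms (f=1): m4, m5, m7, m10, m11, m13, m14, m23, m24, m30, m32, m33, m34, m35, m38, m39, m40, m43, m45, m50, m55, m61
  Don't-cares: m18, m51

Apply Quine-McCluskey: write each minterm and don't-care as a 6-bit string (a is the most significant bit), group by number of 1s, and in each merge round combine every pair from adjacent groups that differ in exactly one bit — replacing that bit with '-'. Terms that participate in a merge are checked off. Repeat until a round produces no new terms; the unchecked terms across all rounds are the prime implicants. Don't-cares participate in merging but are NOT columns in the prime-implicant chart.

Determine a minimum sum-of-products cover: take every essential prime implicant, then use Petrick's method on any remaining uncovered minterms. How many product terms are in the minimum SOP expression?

size-2^0 implicants → 000100(✓)  000101(✓)  000111(✓)  001010(✓)  001011(✓)  001101(✓)  001110(✓)  010010(✓)  010111(✓)  011000  011110(✓)  100000(✓)  100001(✓)  100010(✓)  100011(✓)  100110(✓)  100111(✓)  101000(✓)  101011(✓)  101101(✓)  110010(✓)  110011(✓)  110111(✓)  111101(✓)
size-2^1 implicants → -00111(✓)  -01011  -01101  -10010  -10111(✓)  0-0111(✓)  0-1110  00-101  0001-1  00010-  001-10  00101-  1-0010(✓)  1-0011(✓)  1-0111(✓)  1-1101  10-000  10-011  100-10(✓)  100-11(✓)  1000-0(✓)  1000-1(✓)  10000-(✓)  10001-(✓)  10011-(✓)  110-11(✓)  11001-(✓)
size-2^2 implicants → --0111  1-0-11  1-001-  100-1-  1000--
Unchecked terms (primes): --0111, -01011, -01101, -10010, 0-1110, 00-101, 0001-1, 00010-, 001-10, 00101-, 011000, 1-0-11, 1-001-, 1-1101, 10-000, 10-011, 100-1-, 1000--
Minterm coverage:
  m4 ⊆ 00010- [E]
  m5 ⊆ 00-101,0001-1,00010-
  m7 ⊆ --0111,0001-1
  m10 ⊆ 001-10,00101-
  m11 ⊆ -01011,00101-
  m13 ⊆ -01101,00-101
  m14 ⊆ 0-1110,001-10
  m23 ⊆ --0111 [E]
  m24 ⊆ 011000 [E]
  m30 ⊆ 0-1110 [E]
  m32 ⊆ 10-000,1000--
  m33 ⊆ 1000-- [E]
  m34 ⊆ 1-001-,100-1-,1000--
  m35 ⊆ 1-0-11,1-001-,10-011,100-1-,1000--
  m38 ⊆ 100-1- [E]
  m39 ⊆ --0111,1-0-11,100-1-
  m40 ⊆ 10-000 [E]
  m43 ⊆ -01011,10-011
  m45 ⊆ -01101,1-1101
  m50 ⊆ -10010,1-001-
  m55 ⊆ --0111,1-0-11
  m61 ⊆ 1-1101 [E]
E = {--0111, 0-1110, 00010-, 011000, 1-1101, 10-000, 100-1-, 1000--}
Petrick residual → -01011, -01101, -10010, 001-10
Cover = c'def + b'cd'ef + b'cde'f + bc'd'ef' + a'cdef' + a'b'c'de' + a'b'cef' + a'bcd'e'f' + acde'f + ab'd'e'f' + ab'c'e + ab'c'd'  |cover|=12

12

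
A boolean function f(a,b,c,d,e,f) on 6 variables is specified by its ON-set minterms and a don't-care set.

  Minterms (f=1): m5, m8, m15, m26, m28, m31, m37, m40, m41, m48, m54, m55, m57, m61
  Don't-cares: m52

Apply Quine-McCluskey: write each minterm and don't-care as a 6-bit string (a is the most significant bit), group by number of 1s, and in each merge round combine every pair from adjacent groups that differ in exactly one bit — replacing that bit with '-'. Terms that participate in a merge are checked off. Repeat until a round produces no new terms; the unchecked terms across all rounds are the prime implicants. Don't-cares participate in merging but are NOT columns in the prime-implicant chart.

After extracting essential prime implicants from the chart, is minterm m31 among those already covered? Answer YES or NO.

YES

Round 0: 000101✓ 001000✓ 001111✓ 011010 011100 011111✓ 100101✓ 101000✓ 101001✓ 110000✓ 110100✓ 110110✓ 110111✓ 111001✓ 111101✓
Round 1: -00101 -01000 0-1111 1-1001 10100- 110-00 1101-0 11011- 111-01
PIs = {-00101, -01000, 0-1111, 011010, 011100, 1-1001, 10100-, 110-00, 1101-0, 11011-, 111-01}
Coverage chart:
  m5: -00101 ←essential
  m8: -01000 ←essential
  m15: 0-1111 ←essential
  m26: 011010 ←essential
  m28: 011100 ←essential
  m31: 0-1111 ←essential
  m37: -00101 ←essential
  m40: -01000,10100-
  m41: 1-1001,10100-
  m48: 110-00 ←essential
  m54: 1101-0,11011-
  m55: 11011- ←essential
  m57: 1-1001,111-01
  m61: 111-01 ←essential
Essential: -00101, -01000, 0-1111, 011010, 011100, 110-00, 11011-, 111-01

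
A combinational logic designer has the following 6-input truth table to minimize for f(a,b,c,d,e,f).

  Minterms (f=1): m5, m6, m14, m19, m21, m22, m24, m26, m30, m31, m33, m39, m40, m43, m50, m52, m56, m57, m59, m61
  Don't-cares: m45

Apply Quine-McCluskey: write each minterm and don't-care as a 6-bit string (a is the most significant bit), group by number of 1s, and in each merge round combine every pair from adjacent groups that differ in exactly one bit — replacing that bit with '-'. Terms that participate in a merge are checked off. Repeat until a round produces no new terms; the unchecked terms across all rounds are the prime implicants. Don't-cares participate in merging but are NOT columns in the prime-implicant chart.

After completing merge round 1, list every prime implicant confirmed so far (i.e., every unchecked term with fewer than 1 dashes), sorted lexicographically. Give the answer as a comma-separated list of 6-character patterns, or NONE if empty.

010011, 100001, 100111, 110010, 110100

Round 0: 000101✓ 000110✓ 001110✓ 010011 010101✓ 010110✓ 011000✓ 011010✓ 011110✓ 011111✓ 100001 100111 101000✓ 101011✓ 101101✓ 110010 110100 111000✓ 111001✓ 111011✓ 111101✓
Round 1: -11000 0-0101 0-0110✓ 0-1110✓ 00-110✓ 01-110✓ 011-10 0110-0 01111- 1-1000 1-1011 1-1101 111-01 1110-1 11100-
Round 2: 0--110
PIs = {-11000, 0--110, 0-0101, 010011, 011-10, 0110-0, 01111-, 1-1000, 1-1011, 1-1101, 100001, 100111, 110010, 110100, 111-01, 1110-1, 11100-}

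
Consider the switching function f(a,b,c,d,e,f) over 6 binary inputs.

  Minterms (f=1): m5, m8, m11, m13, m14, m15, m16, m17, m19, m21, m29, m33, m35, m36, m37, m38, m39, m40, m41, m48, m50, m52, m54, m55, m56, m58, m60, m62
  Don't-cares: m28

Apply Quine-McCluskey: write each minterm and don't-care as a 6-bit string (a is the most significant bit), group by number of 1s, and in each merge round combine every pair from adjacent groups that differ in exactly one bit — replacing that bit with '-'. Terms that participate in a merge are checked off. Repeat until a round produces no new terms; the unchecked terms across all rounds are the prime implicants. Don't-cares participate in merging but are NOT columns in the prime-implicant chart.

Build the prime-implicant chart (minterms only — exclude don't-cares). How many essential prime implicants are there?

7

Round 0: 000101✓ 001000✓ 001011✓ 001101✓ 001110✓ 001111✓ 010000✓ 010001✓ 010011✓ 010101✓ 011100✓ 011101✓ 100001✓ 100011✓ 100100✓ 100101✓ 100110✓ 100111✓ 101000✓ 101001✓ 110000✓ 110010✓ 110100✓ 110110✓ 110111✓ 111000✓ 111010✓ 111100✓ 111110✓
Round 1: -00101 -01000 -10000 -11100 0-0101✓ 0-1101✓ 00-101✓ 001-11 0011-1 00111- 01-101✓ 010-01 0100-1 01000- 01110- 1-0100✓ 1-0110✓ 1-0111✓ 1-1000 10-001 100-01✓ 100-11✓ 1000-1✓ 1001-0✓ 1001-1✓ 10010-✓ 10011-✓ 10100- 11-000✓ 11-010✓ 11-100✓ 11-110✓ 110-00✓ 110-10✓ 1100-0✓ 1101-0✓ 11011-✓ 111-00✓ 111-10✓ 1110-0✓ 1111-0✓
Round 2: 0--101 1-01-0 1-011- 100--1 1001-- 11--00✓ 11--10✓ 11-0-0✓ 11-1-0✓ 110--0✓ 111--0✓
Round 3: 11---0
PIs = {-00101, -01000, -10000, -11100, 0--101, 001-11, 0011-1, 00111-, 010-01, 0100-1, 01000-, 01110-, 1-01-0, 1-011-, 1-1000, 10-001, 100--1, 1001--, 10100-, 11---0}
Coverage chart:
  m5: -00101,0--101
  m8: -01000 ←essential
  m11: 001-11 ←essential
  m13: 0--101,0011-1
  m14: 00111- ←essential
  m15: 001-11,0011-1,00111-
  m16: -10000,01000-
  m17: 010-01,0100-1,01000-
  m19: 0100-1 ←essential
  m21: 0--101,010-01
  m29: 0--101,01110-
  m33: 10-001,100--1
  m35: 100--1 ←essential
  m36: 1-01-0,1001--
  m37: -00101,100--1,1001--
  m38: 1-01-0,1-011-,1001--
  m39: 1-011-,100--1,1001--
  m40: -01000,1-1000,10100-
  m41: 10-001,10100-
  m48: -10000,11---0
  m50: 11---0 ←essential
  m52: 1-01-0,11---0
  m54: 1-01-0,1-011-,11---0
  m55: 1-011- ←essential
  m56: 1-1000,11---0
  m58: 11---0 ←essential
  m60: -11100,11---0
  m62: 11---0 ←essential
Essential: -01000, 001-11, 00111-, 0100-1, 1-011-, 100--1, 11---0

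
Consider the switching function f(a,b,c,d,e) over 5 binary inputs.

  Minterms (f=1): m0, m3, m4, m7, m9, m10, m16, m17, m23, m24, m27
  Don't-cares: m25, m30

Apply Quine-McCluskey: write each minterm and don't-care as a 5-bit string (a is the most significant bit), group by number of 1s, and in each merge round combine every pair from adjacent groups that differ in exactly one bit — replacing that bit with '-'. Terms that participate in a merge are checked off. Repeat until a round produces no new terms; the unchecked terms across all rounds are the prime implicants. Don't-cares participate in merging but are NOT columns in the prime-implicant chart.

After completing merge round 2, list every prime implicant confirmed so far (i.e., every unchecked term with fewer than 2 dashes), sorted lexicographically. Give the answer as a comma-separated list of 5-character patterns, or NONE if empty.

-0000, -0111, -1001, 00-00, 00-11, 01010, 110-1, 11110

size-2^0 implicants → 00000(✓)  00011(✓)  00100(✓)  00111(✓)  01001(✓)  01010  10000(✓)  10001(✓)  10111(✓)  11000(✓)  11001(✓)  11011(✓)  11110
size-2^1 implicants → -0000  -0111  -1001  00-00  00-11  1-000(✓)  1-001(✓)  1000-(✓)  110-1  1100-(✓)
size-2^2 implicants → 1-00-
Unchecked terms (primes): -0000, -0111, -1001, 00-00, 00-11, 01010, 1-00-, 110-1, 11110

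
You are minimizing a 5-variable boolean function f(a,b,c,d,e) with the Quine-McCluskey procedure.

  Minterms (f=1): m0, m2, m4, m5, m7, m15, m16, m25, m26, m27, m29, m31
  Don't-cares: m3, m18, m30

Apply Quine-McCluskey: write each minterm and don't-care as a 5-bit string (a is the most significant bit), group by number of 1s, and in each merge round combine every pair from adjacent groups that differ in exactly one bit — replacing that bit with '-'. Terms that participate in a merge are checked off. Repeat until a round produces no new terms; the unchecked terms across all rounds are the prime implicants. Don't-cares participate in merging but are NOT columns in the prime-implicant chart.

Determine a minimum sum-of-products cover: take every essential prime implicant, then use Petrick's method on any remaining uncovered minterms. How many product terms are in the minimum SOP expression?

size-2^0 implicants → 00000(✓)  00010(✓)  00011(✓)  00100(✓)  00101(✓)  00111(✓)  01111(✓)  10000(✓)  10010(✓)  11001(✓)  11010(✓)  11011(✓)  11101(✓)  11110(✓)  11111(✓)
size-2^1 implicants → -0000(✓)  -0010(✓)  -1111  0-111  00-00  00-11  000-0(✓)  0001-  001-1  0010-  1-010  100-0(✓)  11-01(✓)  11-10(✓)  11-11(✓)  110-1(✓)  1101-(✓)  111-1(✓)  1111-(✓)
size-2^2 implicants → -00-0  11--1  11-1-
Unchecked terms (primes): -00-0, -1111, 0-111, 00-00, 00-11, 0001-, 001-1, 0010-, 1-010, 11--1, 11-1-
Minterm coverage:
  m0 ⊆ -00-0,00-00
  m2 ⊆ -00-0,0001-
  m4 ⊆ 00-00,0010-
  m5 ⊆ 001-1,0010-
  m7 ⊆ 0-111,00-11,001-1
  m15 ⊆ -1111,0-111
  m16 ⊆ -00-0 [E]
  m25 ⊆ 11--1 [E]
  m26 ⊆ 1-010,11-1-
  m27 ⊆ 11--1,11-1-
  m29 ⊆ 11--1 [E]
  m31 ⊆ -1111,11--1,11-1-
E = {-00-0, 11--1}
Petrick residual → 0-111, 0010-, 1-010
Cover = b'c'e' + a'cde + a'b'cd' + ac'de' + abe  |cover|=5

5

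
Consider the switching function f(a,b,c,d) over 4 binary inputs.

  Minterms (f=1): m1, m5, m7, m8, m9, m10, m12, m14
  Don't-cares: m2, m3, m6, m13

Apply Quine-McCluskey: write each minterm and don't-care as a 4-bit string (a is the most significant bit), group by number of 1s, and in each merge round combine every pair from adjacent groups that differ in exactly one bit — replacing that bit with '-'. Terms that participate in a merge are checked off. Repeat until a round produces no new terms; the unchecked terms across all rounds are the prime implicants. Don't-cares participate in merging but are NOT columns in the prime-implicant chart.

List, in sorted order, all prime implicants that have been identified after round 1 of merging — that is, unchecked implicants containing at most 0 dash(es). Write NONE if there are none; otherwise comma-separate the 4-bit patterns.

[col 0] 0001*, 0010*, 0011*, 0101*, 0110*, 0111*, 1000*, 1001*, 1010*, 1100*, 1101*, 1110*
[col 1] -001*, -010*, -101*, -110*, 0-01*, 0-10*, 0-11*, 00-1*, 001-*, 01-1*, 011-*, 1-00*, 1-01*, 1-10*, 10-0*, 100-*, 11-0*, 110-*
[col 2] --01, --10, 0--1, 0-1-, 1--0, 1-0-
Prime implicants: --01, --10, 0--1, 0-1-, 1--0, 1-0-

NONE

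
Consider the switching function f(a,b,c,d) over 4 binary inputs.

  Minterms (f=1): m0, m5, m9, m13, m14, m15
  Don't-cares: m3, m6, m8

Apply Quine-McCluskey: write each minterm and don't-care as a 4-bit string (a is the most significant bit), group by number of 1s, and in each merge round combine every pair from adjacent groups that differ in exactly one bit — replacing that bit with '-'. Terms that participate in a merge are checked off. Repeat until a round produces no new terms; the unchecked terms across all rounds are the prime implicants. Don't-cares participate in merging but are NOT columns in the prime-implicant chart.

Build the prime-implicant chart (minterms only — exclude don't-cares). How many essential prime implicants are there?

size-2^0 implicants → 0000(✓)  0011  0101(✓)  0110(✓)  1000(✓)  1001(✓)  1101(✓)  1110(✓)  1111(✓)
size-2^1 implicants → -000  -101  -110  1-01  100-  11-1  111-
Unchecked terms (primes): -000, -101, -110, 0011, 1-01, 100-, 11-1, 111-
Minterm coverage:
  m0 ⊆ -000 [E]
  m5 ⊆ -101 [E]
  m9 ⊆ 1-01,100-
  m13 ⊆ -101,1-01,11-1
  m14 ⊆ -110,111-
  m15 ⊆ 11-1,111-
E = {-000, -101}

2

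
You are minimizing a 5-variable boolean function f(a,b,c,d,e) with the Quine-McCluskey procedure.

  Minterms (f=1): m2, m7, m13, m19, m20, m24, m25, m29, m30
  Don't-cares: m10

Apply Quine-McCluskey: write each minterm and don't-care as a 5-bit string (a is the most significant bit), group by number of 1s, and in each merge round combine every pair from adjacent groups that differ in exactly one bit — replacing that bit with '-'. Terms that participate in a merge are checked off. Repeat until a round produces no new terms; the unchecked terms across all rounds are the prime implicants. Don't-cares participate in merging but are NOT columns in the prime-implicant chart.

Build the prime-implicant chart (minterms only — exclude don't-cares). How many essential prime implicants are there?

[col 0] 00010*, 00111, 01010*, 01101*, 10011, 10100, 11000*, 11001*, 11101*, 11110
[col 1] -1101, 0-010, 11-01, 1100-
Prime implicants: -1101, 0-010, 00111, 10011, 10100, 11-01, 1100-, 11110
PI chart (minterm → PIs covering it):
  2 | 0-010  (sole → essential)
  7 | 00111  (sole → essential)
  13 | -1101  (sole → essential)
  19 | 10011  (sole → essential)
  20 | 10100  (sole → essential)
  24 | 1100-  (sole → essential)
  25 | 11-01,1100-
  29 | -1101,11-01
  30 | 11110  (sole → essential)
Essential prime implicants: -1101, 0-010, 00111, 10011, 10100, 1100-, 11110

7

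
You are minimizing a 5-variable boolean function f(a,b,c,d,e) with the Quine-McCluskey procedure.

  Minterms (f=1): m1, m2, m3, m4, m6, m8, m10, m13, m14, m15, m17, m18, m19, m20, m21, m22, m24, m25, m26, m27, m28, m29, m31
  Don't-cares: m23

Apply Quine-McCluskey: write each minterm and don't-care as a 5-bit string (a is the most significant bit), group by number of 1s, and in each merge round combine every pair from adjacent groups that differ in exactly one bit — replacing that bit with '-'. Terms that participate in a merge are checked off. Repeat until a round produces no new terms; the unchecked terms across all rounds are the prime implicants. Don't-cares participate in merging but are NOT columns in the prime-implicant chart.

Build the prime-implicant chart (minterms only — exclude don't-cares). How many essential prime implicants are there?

[col 0] 00001*, 00010*, 00011*, 00100*, 00110*, 01000*, 01010*, 01101*, 01110*, 01111*, 10001*, 10010*, 10011*, 10100*, 10101*, 10110*, 10111*, 11000*, 11001*, 11010*, 11011*, 11100*, 11101*, 11111*
[col 1] -0001*, -0010*, -0011*, -0100*, -0110*, -1000*, -1010*, -1101*, -1111*, 0-010*, 0-110*, 00-10*, 000-1*, 0001-*, 001-0*, 01-10*, 010-0*, 011-1*, 0111-, 1-001*, 1-010*, 1-011*, 1-100*, 1-101*, 1-111*, 10-01*, 10-10*, 10-11*, 100-1*, 1001-*, 101-0*, 101-1*, 1010-*, 1011-*, 11-00*, 11-01*, 11-11*, 110-0*, 110-1*, 1100-*, 1101-*, 111-1*, 1110-*
[col 2] --010, -0-10, -00-1, -001-, -01-0, -10-0, -11-1, 0--10, 1--01*, 1--11*, 1-0-1*, 1-01-, 1-1-1*, 1-10-, 10--1*, 10-1-, 101--, 11--1*, 11-0-, 110--
[col 3] 1---1
Prime implicants: --010, -0-10, -00-1, -001-, -01-0, -10-0, -11-1, 0--10, 0111-, 1---1, 1-01-, 1-10-, 10-1-, 101--, 11-0-, 110--
PI chart (minterm → PIs covering it):
  1 | -00-1  (sole → essential)
  2 | --010,-0-10,-001-,0--10
  3 | -00-1,-001-
  4 | -01-0  (sole → essential)
  6 | -0-10,-01-0,0--10
  8 | -10-0  (sole → essential)
  10 | --010,-10-0,0--10
  13 | -11-1  (sole → essential)
  14 | 0--10,0111-
  15 | -11-1,0111-
  17 | -00-1,1---1
  18 | --010,-0-10,-001-,1-01-,10-1-
  19 | -00-1,-001-,1---1,1-01-,10-1-
  20 | -01-0,1-10-,101--
  21 | 1---1,1-10-,101--
  22 | -0-10,-01-0,10-1-,101--
  24 | -10-0,11-0-,110--
  25 | 1---1,11-0-,110--
  26 | --010,-10-0,1-01-,110--
  27 | 1---1,1-01-,110--
  28 | 1-10-,11-0-
  29 | -11-1,1---1,1-10-,11-0-
  31 | -11-1,1---1
Essential prime implicants: -00-1, -01-0, -10-0, -11-1

4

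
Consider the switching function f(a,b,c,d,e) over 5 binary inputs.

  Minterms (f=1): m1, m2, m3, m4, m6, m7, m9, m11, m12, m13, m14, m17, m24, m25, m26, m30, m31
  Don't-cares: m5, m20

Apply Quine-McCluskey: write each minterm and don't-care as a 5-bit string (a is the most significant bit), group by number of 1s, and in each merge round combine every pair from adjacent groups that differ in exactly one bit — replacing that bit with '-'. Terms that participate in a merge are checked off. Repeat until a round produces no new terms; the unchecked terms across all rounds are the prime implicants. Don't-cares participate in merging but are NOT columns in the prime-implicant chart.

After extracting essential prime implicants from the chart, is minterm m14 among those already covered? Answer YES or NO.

NO

[col 0] 00001*, 00010*, 00011*, 00100*, 00101*, 00110*, 00111*, 01001*, 01011*, 01100*, 01101*, 01110*, 10001*, 10100*, 11000*, 11001*, 11010*, 11110*, 11111*
[col 1] -0001*, -0100, -1001*, -1110, 0-001*, 0-011*, 0-100*, 0-101*, 0-110*, 00-01*, 00-10*, 00-11*, 000-1*, 0001-*, 001-0*, 001-1*, 0010-*, 0011-*, 01-01*, 010-1*, 011-0*, 0110-*, 1-001*, 11-10, 110-0, 1100-, 1111-
[col 2] --001, 0--01, 0-0-1, 0-1-0, 0-10-, 00--1, 00-1-, 001--
Prime implicants: --001, -0100, -1110, 0--01, 0-0-1, 0-1-0, 0-10-, 00--1, 00-1-, 001--, 11-10, 110-0, 1100-, 1111-
PI chart (minterm → PIs covering it):
  1 | --001,0--01,0-0-1,00--1
  2 | 00-1-  (sole → essential)
  3 | 0-0-1,00--1,00-1-
  4 | -0100,0-1-0,0-10-,001--
  6 | 0-1-0,00-1-,001--
  7 | 00--1,00-1-,001--
  9 | --001,0--01,0-0-1
  11 | 0-0-1  (sole → essential)
  12 | 0-1-0,0-10-
  13 | 0--01,0-10-
  14 | -1110,0-1-0
  17 | --001  (sole → essential)
  24 | 110-0,1100-
  25 | --001,1100-
  26 | 11-10,110-0
  30 | -1110,11-10,1111-
  31 | 1111-  (sole → essential)
Essential prime implicants: --001, 0-0-1, 00-1-, 1111-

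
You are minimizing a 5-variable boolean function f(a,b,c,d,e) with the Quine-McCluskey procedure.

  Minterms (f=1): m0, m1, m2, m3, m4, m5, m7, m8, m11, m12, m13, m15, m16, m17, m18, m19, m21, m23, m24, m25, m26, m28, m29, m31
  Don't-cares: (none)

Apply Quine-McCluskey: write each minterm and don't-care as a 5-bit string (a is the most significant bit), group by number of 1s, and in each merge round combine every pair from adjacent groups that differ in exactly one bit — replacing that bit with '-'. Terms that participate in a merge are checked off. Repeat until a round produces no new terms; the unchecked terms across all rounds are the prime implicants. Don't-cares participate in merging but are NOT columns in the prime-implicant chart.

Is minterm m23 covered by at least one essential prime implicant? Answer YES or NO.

Round 0: 00000✓ 00001✓ 00010✓ 00011✓ 00100✓ 00101✓ 00111✓ 01000✓ 01011✓ 01100✓ 01101✓ 01111✓ 10000✓ 10001✓ 10010✓ 10011✓ 10101✓ 10111✓ 11000✓ 11001✓ 11010✓ 11100✓ 11101✓ 11111✓
Round 1: -0000✓ -0001✓ -0010✓ -0011✓ -0101✓ -0111✓ -1000✓ -1100✓ -1101✓ -1111✓ 0-000✓ 0-011✓ 0-100✓ 0-101✓ 0-111✓ 00-00✓ 00-01✓ 00-11✓ 000-0✓ 000-1✓ 0000-✓ 0001-✓ 001-1✓ 0010-✓ 01-00✓ 01-11✓ 011-1✓ 0110-✓ 1-000✓ 1-001✓ 1-010✓ 1-101✓ 1-111✓ 10-01✓ 10-11✓ 100-0✓ 100-1✓ 1000-✓ 1001-✓ 101-1✓ 11-00✓ 11-01✓ 110-0✓ 1100-✓ 111-1✓ 1110-✓
Round 2: --000 --101✓ --111✓ -0-01✓ -0-11✓ -00-0✓ -00-1✓ -000-✓ -001-✓ -01-1✓ -1-00 -11-1✓ -110- 0--00 0--11 0-1-1✓ 0-10- 00--1✓ 00-0- 000--✓ 1--01 1-0-0 1-00- 1-1-1✓ 10--1✓ 100--✓ 11-0-
Round 3: --1-1 -0--1 -00--
PIs = {--000, --1-1, -0--1, -00--, -1-00, -110-, 0--00, 0--11, 0-10-, 00-0-, 1--01, 1-0-0, 1-00-, 11-0-}
Coverage chart:
  m0: --000,-00--,0--00,00-0-
  m1: -0--1,-00--,00-0-
  m2: -00-- ←essential
  m3: -0--1,-00--,0--11
  m4: 0--00,0-10-,00-0-
  m5: --1-1,-0--1,0-10-,00-0-
  m7: --1-1,-0--1,0--11
  m8: --000,-1-00,0--00
  m11: 0--11 ←essential
  m12: -1-00,-110-,0--00,0-10-
  m13: --1-1,-110-,0-10-
  m15: --1-1,0--11
  m16: --000,-00--,1-0-0,1-00-
  m17: -0--1,-00--,1--01,1-00-
  m18: -00--,1-0-0
  m19: -0--1,-00--
  m21: --1-1,-0--1,1--01
  m23: --1-1,-0--1
  m24: --000,-1-00,1-0-0,1-00-,11-0-
  m25: 1--01,1-00-,11-0-
  m26: 1-0-0 ←essential
  m28: -1-00,-110-,11-0-
  m29: --1-1,-110-,1--01,11-0-
  m31: --1-1 ←essential
Essential: --1-1, -00--, 0--11, 1-0-0

YES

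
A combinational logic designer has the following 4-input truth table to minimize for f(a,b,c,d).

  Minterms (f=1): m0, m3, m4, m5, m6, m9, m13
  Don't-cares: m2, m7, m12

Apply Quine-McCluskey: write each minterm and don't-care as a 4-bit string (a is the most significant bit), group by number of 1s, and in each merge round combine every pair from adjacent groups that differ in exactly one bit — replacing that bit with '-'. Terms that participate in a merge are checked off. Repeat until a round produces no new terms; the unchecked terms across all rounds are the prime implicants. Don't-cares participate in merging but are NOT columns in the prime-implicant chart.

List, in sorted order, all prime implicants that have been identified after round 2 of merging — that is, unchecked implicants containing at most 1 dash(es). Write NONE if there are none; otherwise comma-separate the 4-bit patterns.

[col 0] 0000*, 0010*, 0011*, 0100*, 0101*, 0110*, 0111*, 1001*, 1100*, 1101*
[col 1] -100*, -101*, 0-00*, 0-10*, 0-11*, 00-0*, 001-*, 01-0*, 01-1*, 010-*, 011-*, 1-01, 110-*
[col 2] -10-, 0--0, 0-1-, 01--
Prime implicants: -10-, 0--0, 0-1-, 01--, 1-01

1-01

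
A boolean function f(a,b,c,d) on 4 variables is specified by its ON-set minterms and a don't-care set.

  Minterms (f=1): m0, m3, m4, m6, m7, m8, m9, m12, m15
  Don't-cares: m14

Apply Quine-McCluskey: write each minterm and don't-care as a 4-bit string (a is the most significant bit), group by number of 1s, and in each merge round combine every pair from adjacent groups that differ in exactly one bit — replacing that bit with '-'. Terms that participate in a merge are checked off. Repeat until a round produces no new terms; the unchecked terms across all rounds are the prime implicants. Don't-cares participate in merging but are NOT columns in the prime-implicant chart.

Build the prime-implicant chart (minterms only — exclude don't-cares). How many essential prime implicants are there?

size-2^0 implicants → 0000(✓)  0011(✓)  0100(✓)  0110(✓)  0111(✓)  1000(✓)  1001(✓)  1100(✓)  1110(✓)  1111(✓)
size-2^1 implicants → -000(✓)  -100(✓)  -110(✓)  -111(✓)  0-00(✓)  0-11  01-0(✓)  011-(✓)  1-00(✓)  100-  11-0(✓)  111-(✓)
size-2^2 implicants → --00  -1-0  -11-
Unchecked terms (primes): --00, -1-0, -11-, 0-11, 100-
Minterm coverage:
  m0 ⊆ --00 [E]
  m3 ⊆ 0-11 [E]
  m4 ⊆ --00,-1-0
  m6 ⊆ -1-0,-11-
  m7 ⊆ -11-,0-11
  m8 ⊆ --00,100-
  m9 ⊆ 100- [E]
  m12 ⊆ --00,-1-0
  m15 ⊆ -11- [E]
E = {--00, -11-, 0-11, 100-}

4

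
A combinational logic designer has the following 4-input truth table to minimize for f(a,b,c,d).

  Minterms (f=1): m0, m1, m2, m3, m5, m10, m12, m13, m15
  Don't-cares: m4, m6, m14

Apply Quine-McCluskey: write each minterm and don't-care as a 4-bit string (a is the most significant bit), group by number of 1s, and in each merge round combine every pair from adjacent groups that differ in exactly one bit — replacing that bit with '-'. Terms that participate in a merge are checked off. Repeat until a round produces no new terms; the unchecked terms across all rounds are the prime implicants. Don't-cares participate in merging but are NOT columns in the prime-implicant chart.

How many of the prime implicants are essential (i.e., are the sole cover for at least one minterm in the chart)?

3

[col 0] 0000*, 0001*, 0010*, 0011*, 0100*, 0101*, 0110*, 1010*, 1100*, 1101*, 1110*, 1111*
[col 1] -010*, -100*, -101*, -110*, 0-00*, 0-01*, 0-10*, 00-0*, 00-1*, 000-*, 001-*, 01-0*, 010-*, 1-10*, 11-0*, 11-1*, 110-*, 111-*
[col 2] --10, -1-0, -10-, 0--0, 0-0-, 00--, 11--
Prime implicants: --10, -1-0, -10-, 0--0, 0-0-, 00--, 11--
PI chart (minterm → PIs covering it):
  0 | 0--0,0-0-,00--
  1 | 0-0-,00--
  2 | --10,0--0,00--
  3 | 00--  (sole → essential)
  5 | -10-,0-0-
  10 | --10  (sole → essential)
  12 | -1-0,-10-,11--
  13 | -10-,11--
  15 | 11--  (sole → essential)
Essential prime implicants: --10, 00--, 11--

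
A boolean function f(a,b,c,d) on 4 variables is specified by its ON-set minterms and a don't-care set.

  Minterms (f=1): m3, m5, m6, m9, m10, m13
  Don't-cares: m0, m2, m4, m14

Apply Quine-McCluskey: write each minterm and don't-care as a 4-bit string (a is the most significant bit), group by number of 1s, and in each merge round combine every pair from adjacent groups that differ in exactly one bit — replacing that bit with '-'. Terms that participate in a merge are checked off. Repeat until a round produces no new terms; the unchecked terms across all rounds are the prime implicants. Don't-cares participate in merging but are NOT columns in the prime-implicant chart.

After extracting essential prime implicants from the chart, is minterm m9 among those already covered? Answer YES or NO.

YES

size-2^0 implicants → 0000(✓)  0010(✓)  0011(✓)  0100(✓)  0101(✓)  0110(✓)  1001(✓)  1010(✓)  1101(✓)  1110(✓)
size-2^1 implicants → -010(✓)  -101  -110(✓)  0-00(✓)  0-10(✓)  00-0(✓)  001-  01-0(✓)  010-  1-01  1-10(✓)
size-2^2 implicants → --10  0--0
Unchecked terms (primes): --10, -101, 0--0, 001-, 010-, 1-01
Minterm coverage:
  m3 ⊆ 001- [E]
  m5 ⊆ -101,010-
  m6 ⊆ --10,0--0
  m9 ⊆ 1-01 [E]
  m10 ⊆ --10 [E]
  m13 ⊆ -101,1-01
E = {--10, 001-, 1-01}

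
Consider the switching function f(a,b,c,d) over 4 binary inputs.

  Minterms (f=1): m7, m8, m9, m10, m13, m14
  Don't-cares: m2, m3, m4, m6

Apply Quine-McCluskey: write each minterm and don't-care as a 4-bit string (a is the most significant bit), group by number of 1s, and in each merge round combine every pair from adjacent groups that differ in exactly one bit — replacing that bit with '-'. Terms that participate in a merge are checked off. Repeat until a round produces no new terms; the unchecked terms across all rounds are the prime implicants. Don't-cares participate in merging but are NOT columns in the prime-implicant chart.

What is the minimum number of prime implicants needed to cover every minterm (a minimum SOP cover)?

Round 0: 0010✓ 0011✓ 0100✓ 0110✓ 0111✓ 1000✓ 1001✓ 1010✓ 1101✓ 1110✓
Round 1: -010✓ -110✓ 0-10✓ 0-11✓ 001-✓ 01-0 011-✓ 1-01 1-10✓ 10-0 100-
Round 2: --10 0-1-
PIs = {--10, 0-1-, 01-0, 1-01, 10-0, 100-}
Coverage chart:
  m7: 0-1- ←essential
  m8: 10-0,100-
  m9: 1-01,100-
  m10: --10,10-0
  m13: 1-01 ←essential
  m14: --10 ←essential
Essential: --10, 0-1-, 1-01
Petrick residual → 10-0
Min cover (4 terms): cd' + a'c + ac'd + ab'd'

4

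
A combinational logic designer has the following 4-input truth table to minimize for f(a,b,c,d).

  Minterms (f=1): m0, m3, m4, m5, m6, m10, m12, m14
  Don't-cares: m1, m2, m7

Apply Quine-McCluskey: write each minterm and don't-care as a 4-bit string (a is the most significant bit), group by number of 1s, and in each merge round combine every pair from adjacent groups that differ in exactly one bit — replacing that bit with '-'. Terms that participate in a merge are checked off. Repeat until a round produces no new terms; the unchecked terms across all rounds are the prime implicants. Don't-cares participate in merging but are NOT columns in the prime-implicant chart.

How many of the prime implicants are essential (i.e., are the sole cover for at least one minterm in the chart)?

Round 0: 0000✓ 0001✓ 0010✓ 0011✓ 0100✓ 0101✓ 0110✓ 0111✓ 1010✓ 1100✓ 1110✓
Round 1: -010✓ -100✓ -110✓ 0-00✓ 0-01✓ 0-10✓ 0-11✓ 00-0✓ 00-1✓ 000-✓ 001-✓ 01-0✓ 01-1✓ 010-✓ 011-✓ 1-10✓ 11-0✓
Round 2: --10 -1-0 0--0✓ 0--1✓ 0-0-✓ 0-1-✓ 00--✓ 01--✓
Round 3: 0---
PIs = {--10, -1-0, 0---}
Coverage chart:
  m0: 0--- ←essential
  m3: 0--- ←essential
  m4: -1-0,0---
  m5: 0--- ←essential
  m6: --10,-1-0,0---
  m10: --10 ←essential
  m12: -1-0 ←essential
  m14: --10,-1-0
Essential: --10, -1-0, 0---

3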